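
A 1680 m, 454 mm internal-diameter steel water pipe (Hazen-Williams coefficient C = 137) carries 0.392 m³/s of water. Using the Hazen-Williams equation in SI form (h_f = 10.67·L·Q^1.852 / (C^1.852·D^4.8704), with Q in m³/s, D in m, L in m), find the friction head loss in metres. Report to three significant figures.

h_f ≈ 16.3 m

h_f = 10.67·1680·0.392^1.852 / (137^1.852·0.454^4.8704) = 16.34 m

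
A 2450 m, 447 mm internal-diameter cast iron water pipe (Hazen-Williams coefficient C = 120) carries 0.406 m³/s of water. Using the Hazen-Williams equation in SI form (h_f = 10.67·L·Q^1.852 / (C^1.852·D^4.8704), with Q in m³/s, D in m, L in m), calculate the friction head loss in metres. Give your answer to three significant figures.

h_f ≈ 35.1 m

h_f = 10.67·2450·0.406^1.852 / (120^1.852·0.447^4.8704) = 35.06 m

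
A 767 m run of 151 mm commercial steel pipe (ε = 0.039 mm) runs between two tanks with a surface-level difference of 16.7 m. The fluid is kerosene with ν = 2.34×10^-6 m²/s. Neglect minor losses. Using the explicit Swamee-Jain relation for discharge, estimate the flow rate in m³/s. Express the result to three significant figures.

Q ≈ 0.0332 m³/s

Swamee-Jain (Type II): Q = -0.965·√(gD⁵h_f/L)·ln[ε/(3.7D) + √(3.17ν²L/(gD³h_f))]
√(gD⁵h_f/L) = √(9.81·0.151⁵·16.7/767) = 0.004095
ε/(3.7D) = 6.98×10^-5; √(3.17ν²L/(gD³h_f)) = 1.54×10^-4
Q = -0.965·0.004095·ln(2.234×10^-4) = 0.03322 m³/s
Check: V = 1.85 m/s, Re = 1.20×10^5, f = 0.01877, h_f = 16.7 m ≈ 16.7 m ✓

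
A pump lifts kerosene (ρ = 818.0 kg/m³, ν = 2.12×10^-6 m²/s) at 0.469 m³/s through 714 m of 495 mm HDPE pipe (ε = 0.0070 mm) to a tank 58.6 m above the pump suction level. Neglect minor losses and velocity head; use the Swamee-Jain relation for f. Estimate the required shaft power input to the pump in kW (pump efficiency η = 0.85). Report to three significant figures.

V = 4Q/(πD²) = 2.437 m/s; Re = 5.69×10^5; ε/D = 1.41×10^-5; f = 0.01304
h_f = f(L/D)V²/2g = 5.693 m
Total head H = z + h_f = 58.6 + 5.693 = 64.29 m
P_hyd = ρgQH = 818.0·9.81·0.469·64.29 = 242.0 kW
P_shaft = P_hyd/η = 242.0/0.85 = 284.7 kW

P_shaft ≈ 285 kW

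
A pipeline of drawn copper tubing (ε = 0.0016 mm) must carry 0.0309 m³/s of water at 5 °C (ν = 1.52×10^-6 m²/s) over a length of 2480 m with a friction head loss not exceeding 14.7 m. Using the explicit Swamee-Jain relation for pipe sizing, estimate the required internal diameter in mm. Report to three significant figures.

Swamee-Jain (Type III): D = 0.66·[ε^1.25·(LQ²/(gh_f))^4.75 + ν·Q^9.4·(L/(gh_f))^5.2]^0.04
LQ²/(gh_f) = 0.01642; L/(gh_f) = 17.20
Term 1 = ε^1.25·(…)^4.75 = 1.90×10^-16; Term 2 = ν·Q^9.4·(…)^5.2 = 2.58×10^-14
D = 0.66·(1.90×10^-16 + 2.58×10^-14)^0.04 = 0.1889 m = 189 mm
Check: V = 1.10 m/s, Re = 1.37×10^5, f = 0.01680, h_f = 13.7 m ≈ 14.7 m ✓

D ≈ 189 mm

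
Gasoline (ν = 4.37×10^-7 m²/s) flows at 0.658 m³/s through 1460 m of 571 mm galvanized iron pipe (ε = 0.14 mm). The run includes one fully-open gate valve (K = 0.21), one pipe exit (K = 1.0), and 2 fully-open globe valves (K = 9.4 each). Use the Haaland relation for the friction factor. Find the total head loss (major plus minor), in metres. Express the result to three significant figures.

V = 4Q/(πD²) = 2.570 m/s; V²/2g = 0.3365 m
Re = 3.36×10^6, ε/D = 2.45×10^-4 → f = 0.01458 (Haaland)
Major: h_f = f(L/D)·V²/2g = 0.01458·2557·0.3365 = 12.54 m
Minor: ΣK = 20.0; h_m = ΣK·V²/2g = 6.734 m
Total H_L = 12.54 + 6.734 = 19.28 m

H_L ≈ 19.3 m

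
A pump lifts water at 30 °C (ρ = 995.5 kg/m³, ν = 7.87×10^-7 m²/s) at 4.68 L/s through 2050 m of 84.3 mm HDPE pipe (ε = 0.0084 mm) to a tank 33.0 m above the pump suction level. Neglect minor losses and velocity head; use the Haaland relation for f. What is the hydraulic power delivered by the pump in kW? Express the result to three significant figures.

V = 4Q/(πD²) = 0.8385 m/s; Re = 8.98×10^4; ε/D = 9.96×10^-5; f = 0.01864
h_f = f(L/D)V²/2g = 16.24 m
Total head H = z + h_f = 33.0 + 16.24 = 49.24 m
P_hyd = ρgQH = 995.5·9.81·0.00468·49.24 = 2.251 kW

P_hyd ≈ 2.25 kW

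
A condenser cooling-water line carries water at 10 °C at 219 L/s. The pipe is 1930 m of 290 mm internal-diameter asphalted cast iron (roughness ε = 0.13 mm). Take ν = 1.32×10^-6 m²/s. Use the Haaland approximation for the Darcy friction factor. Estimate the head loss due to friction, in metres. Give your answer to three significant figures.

h_f ≈ 63.3 m

V = 4Q/(πD²) = 4·0.219/(π·0.290²) = 3.316 m/s
Re = VD/ν = 3.316·0.290/1.32×10^-6 = 7.28×10^5 → turbulent
ε/D = 0.13/290 = 4.48×10^-4
Haaland: f = 0.01697
h_f = f(L/D)V²/(2g) = 0.01697·(1930/0.290)·3.316²/(2·9.81) = 63.29 m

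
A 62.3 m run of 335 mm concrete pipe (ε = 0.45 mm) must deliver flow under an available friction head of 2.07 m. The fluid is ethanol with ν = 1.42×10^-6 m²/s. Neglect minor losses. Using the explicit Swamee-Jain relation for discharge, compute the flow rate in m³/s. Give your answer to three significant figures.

Swamee-Jain (Type II): Q = -0.965·√(gD⁵h_f/L)·ln[ε/(3.7D) + √(3.17ν²L/(gD³h_f))]
√(gD⁵h_f/L) = √(9.81·0.335⁵·2.07/62.3) = 0.03708
ε/(3.7D) = 3.63×10^-4; √(3.17ν²L/(gD³h_f)) = 2.28×10^-5
Q = -0.965·0.03708·ln(3.859×10^-4) = 0.2813 m³/s
Check: V = 3.19 m/s, Re = 7.53×10^5, f = 0.02155, h_f = 2.08 m ≈ 2.07 m ✓

Q ≈ 0.281 m³/s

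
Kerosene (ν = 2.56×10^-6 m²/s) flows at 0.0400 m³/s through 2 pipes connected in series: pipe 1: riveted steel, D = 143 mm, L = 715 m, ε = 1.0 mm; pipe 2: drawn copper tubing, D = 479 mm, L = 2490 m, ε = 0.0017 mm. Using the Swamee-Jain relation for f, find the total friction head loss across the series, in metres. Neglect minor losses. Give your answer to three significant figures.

Pipe 1: V = 2.491 m/s, Re = 1.39×10^5, ε/D = 0.00699, f = 0.03446, h_1 = f(L/D)V²/2g = 54.47 m
Pipe 2: V = 0.2220 m/s, Re = 4.15×10^4, ε/D = 3.55×10^-6, f = 0.02167, h_2 = f(L/D)V²/2g = 0.2829 m
Series → Q common, losses add: H = Σh = 54.75 m

H ≈ 54.8 m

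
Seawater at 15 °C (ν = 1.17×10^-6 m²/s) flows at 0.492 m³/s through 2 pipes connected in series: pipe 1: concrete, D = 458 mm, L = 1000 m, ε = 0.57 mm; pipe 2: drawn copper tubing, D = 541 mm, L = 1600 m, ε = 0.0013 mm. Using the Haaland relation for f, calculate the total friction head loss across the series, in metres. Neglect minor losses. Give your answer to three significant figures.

Pipe 1: V = 2.986 m/s, Re = 1.17×10^6, ε/D = 0.00124, f = 0.02096, h_1 = f(L/D)V²/2g = 20.80 m
Pipe 2: V = 2.140 m/s, Re = 9.90×10^5, ε/D = 2.40×10^-6, f = 0.01164, h_2 = f(L/D)V²/2g = 8.041 m
Series → Q common, losses add: H = Σh = 28.84 m

H ≈ 28.8 m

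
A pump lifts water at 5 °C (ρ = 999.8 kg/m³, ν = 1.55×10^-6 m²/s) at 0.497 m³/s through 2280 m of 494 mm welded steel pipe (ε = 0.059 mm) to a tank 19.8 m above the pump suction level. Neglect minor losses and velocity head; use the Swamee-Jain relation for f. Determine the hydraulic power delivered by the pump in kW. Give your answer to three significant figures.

V = 4Q/(πD²) = 2.593 m/s; Re = 8.26×10^5; ε/D = 1.19×10^-4; f = 0.01400
h_f = f(L/D)V²/2g = 22.14 m
Total head H = z + h_f = 19.8 + 22.14 = 41.94 m
P_hyd = ρgQH = 999.8·9.81·0.497·41.94 = 204.4 kW

P_hyd ≈ 204 kW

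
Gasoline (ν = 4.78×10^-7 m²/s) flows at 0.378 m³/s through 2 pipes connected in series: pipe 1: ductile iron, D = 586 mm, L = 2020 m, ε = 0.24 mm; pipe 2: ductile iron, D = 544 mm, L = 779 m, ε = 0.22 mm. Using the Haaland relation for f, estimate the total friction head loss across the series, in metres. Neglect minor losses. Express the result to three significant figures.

H ≈ 8.77 m

Pipe 1: V = 1.402 m/s, Re = 1.72×10^6, ε/D = 4.10×10^-4, f = 0.01631, h_1 = f(L/D)V²/2g = 5.629 m
Pipe 2: V = 1.626 m/s, Re = 1.85×10^6, ε/D = 4.04×10^-4, f = 0.01625, h_2 = f(L/D)V²/2g = 3.136 m
Series → Q common, losses add: H = Σh = 8.765 m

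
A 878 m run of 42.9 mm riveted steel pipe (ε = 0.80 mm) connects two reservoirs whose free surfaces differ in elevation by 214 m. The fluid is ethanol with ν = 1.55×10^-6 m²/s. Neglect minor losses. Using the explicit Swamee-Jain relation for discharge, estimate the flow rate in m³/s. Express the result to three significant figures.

Swamee-Jain (Type II): Q = -0.965·√(gD⁵h_f/L)·ln[ε/(3.7D) + √(3.17ν²L/(gD³h_f))]
√(gD⁵h_f/L) = √(9.81·0.0429⁵·214/878) = 5.894×10^-4
ε/(3.7D) = 0.00504; √(3.17ν²L/(gD³h_f)) = 2.01×10^-4
Q = -0.965·5.894×10^-4·ln(0.005241) = 0.002987 m³/s
Check: V = 2.07 m/s, Re = 5.72×10^4, f = 0.04841, h_f = 216 m ≈ 214 m ✓

Q ≈ 0.00299 m³/s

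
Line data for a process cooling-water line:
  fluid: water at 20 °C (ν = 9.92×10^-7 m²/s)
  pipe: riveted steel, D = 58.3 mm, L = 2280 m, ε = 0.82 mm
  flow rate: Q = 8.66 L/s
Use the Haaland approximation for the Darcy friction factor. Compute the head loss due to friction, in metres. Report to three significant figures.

V = 4Q/(πD²) = 4·0.00866/(π·0.0583²) = 3.244 m/s
Re = VD/ν = 3.244·0.0583/9.92×10^-7 = 1.91×10^5 → turbulent
ε/D = 0.82/58.3 = 0.0141
Haaland: f = 0.04301
h_f = f(L/D)V²/(2g) = 0.04301·(2280/0.0583)·3.244²/(2·9.81) = 902.3 m

h_f ≈ 902 m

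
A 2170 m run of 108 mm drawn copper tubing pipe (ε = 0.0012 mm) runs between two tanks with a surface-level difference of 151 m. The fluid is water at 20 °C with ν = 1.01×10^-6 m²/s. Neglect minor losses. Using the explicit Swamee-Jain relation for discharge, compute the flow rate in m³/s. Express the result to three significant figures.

Swamee-Jain (Type II): Q = -0.965·√(gD⁵h_f/L)·ln[ε/(3.7D) + √(3.17ν²L/(gD³h_f))]
√(gD⁵h_f/L) = √(9.81·0.108⁵·151/2170) = 0.003167
ε/(3.7D) = 3.00×10^-6; √(3.17ν²L/(gD³h_f)) = 6.13×10^-5
Q = -0.965·0.003167·ln(6.433×10^-5) = 0.02950 m³/s
Check: V = 3.22 m/s, Re = 3.44×10^5, f = 0.01415, h_f = 150 m ≈ 151 m ✓

Q ≈ 0.0295 m³/s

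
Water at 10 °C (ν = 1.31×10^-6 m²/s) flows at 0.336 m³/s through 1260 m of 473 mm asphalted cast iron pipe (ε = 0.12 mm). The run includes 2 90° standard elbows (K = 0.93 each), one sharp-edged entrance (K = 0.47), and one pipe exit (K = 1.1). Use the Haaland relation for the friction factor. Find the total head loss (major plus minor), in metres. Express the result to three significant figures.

H_L ≈ 8.31 m

V = 4Q/(πD²) = 1.912 m/s; V²/2g = 0.1864 m
Re = 6.90×10^5, ε/D = 2.54×10^-4 → f = 0.01545 (Haaland)
Major: h_f = f(L/D)·V²/2g = 0.01545·2664·0.1864 = 7.668 m
Minor: ΣK = 3.43; h_m = ΣK·V²/2g = 0.6392 m
Total H_L = 7.668 + 0.6392 = 8.307 m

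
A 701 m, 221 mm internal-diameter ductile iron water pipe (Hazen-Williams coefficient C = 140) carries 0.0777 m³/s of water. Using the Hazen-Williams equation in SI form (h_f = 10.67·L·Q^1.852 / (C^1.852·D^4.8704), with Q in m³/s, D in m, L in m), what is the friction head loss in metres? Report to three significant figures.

h_f ≈ 10.9 m

h_f = 10.67·701·0.0777^1.852 / (140^1.852·0.221^4.8704) = 10.90 m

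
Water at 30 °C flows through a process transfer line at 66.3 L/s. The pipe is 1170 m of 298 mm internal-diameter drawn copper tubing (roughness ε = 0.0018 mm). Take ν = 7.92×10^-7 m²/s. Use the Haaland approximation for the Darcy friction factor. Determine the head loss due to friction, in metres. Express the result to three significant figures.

V = 4Q/(πD²) = 4·0.0663/(π·0.298²) = 0.9506 m/s
Re = VD/ν = 0.9506·0.298/7.92×10^-7 = 3.58×10^5 → turbulent
ε/D = 0.0018/298 = 6.04×10^-6
Haaland: f = 0.01394
h_f = f(L/D)V²/(2g) = 0.01394·(1170/0.298)·0.9506²/(2·9.81) = 2.520 m

h_f ≈ 2.52 m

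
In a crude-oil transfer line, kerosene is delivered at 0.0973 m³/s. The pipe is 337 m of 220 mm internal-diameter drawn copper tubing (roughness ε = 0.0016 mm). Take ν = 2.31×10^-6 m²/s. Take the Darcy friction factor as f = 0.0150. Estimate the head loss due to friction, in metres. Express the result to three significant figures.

h_f ≈ 7.67 m

V = 4Q/(πD²) = 4·0.0973/(π·0.220²) = 2.560 m/s
h_f = f(L/D)V²/(2g) = 0.01500·(337/0.220)·2.560²/(2·9.81) = 7.673 m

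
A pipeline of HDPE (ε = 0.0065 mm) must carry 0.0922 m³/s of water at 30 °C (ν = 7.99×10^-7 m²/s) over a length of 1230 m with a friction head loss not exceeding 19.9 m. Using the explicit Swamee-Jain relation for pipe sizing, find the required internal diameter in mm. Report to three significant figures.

Swamee-Jain (Type III): D = 0.66·[ε^1.25·(LQ²/(gh_f))^4.75 + ν·Q^9.4·(L/(gh_f))^5.2]^0.04
LQ²/(gh_f) = 0.05356; L/(gh_f) = 6.301
Term 1 = ε^1.25·(…)^4.75 = 3.01×10^-13; Term 2 = ν·Q^9.4·(…)^5.2 = 2.13×10^-12
D = 0.66·(3.01×10^-13 + 2.13×10^-12)^0.04 = 0.2264 m = 226 mm
Check: V = 2.29 m/s, Re = 6.49×10^5, f = 0.01302, h_f = 18.9 m ≈ 19.9 m ✓

D ≈ 226 mm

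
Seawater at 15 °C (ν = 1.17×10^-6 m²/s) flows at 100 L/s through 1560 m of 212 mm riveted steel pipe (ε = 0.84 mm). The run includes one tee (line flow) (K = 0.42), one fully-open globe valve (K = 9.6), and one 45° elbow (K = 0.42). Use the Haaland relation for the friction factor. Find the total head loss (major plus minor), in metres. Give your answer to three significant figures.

H_L ≈ 90.3 m

V = 4Q/(πD²) = 2.833 m/s; V²/2g = 0.4091 m
Re = 5.13×10^5, ε/D = 0.00396 → f = 0.02859 (Haaland)
Major: h_f = f(L/D)·V²/2g = 0.02859·7358·0.4091 = 86.06 m
Minor: ΣK = 10.4; h_m = ΣK·V²/2g = 4.270 m
Total H_L = 86.06 + 4.270 = 90.33 m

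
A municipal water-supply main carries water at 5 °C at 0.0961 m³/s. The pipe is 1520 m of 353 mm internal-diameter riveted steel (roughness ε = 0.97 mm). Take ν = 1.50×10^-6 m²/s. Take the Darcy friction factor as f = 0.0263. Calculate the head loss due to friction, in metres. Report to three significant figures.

h_f ≈ 5.57 m

V = 4Q/(πD²) = 4·0.0961/(π·0.353²) = 0.9819 m/s
h_f = f(L/D)V²/(2g) = 0.02630·(1520/0.353)·0.9819²/(2·9.81) = 5.565 m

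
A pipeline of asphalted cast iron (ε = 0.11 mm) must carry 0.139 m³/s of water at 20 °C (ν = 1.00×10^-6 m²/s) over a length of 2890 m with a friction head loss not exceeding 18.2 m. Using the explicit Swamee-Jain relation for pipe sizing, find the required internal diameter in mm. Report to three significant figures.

Swamee-Jain (Type III): D = 0.66·[ε^1.25·(LQ²/(gh_f))^4.75 + ν·Q^9.4·(L/(gh_f))^5.2]^0.04
LQ²/(gh_f) = 0.3127; L/(gh_f) = 16.19
Term 1 = ε^1.25·(…)^4.75 = 4.51×10^-8; Term 2 = ν·Q^9.4·(…)^5.2 = 1.71×10^-8
D = 0.66·(4.51×10^-8 + 1.71×10^-8)^0.04 = 0.3398 m = 340 mm
Check: V = 1.53 m/s, Re = 5.21×10^5, f = 0.01651, h_f = 16.8 m ≈ 18.2 m ✓

D ≈ 340 mm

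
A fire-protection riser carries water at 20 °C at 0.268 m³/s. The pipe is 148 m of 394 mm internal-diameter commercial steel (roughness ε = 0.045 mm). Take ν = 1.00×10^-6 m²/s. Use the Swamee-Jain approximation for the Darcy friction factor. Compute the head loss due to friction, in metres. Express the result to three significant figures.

h_f ≈ 1.28 m

V = 4Q/(πD²) = 4·0.268/(π·0.394²) = 2.198 m/s
Re = VD/ν = 2.198·0.394/1.00×10^-6 = 8.66×10^5 → turbulent
ε/D = 0.045/394 = 1.14×10^-4
Swamee-Jain: f = 0.01387
h_f = f(L/D)V²/(2g) = 0.01387·(148/0.394)·2.198²/(2·9.81) = 1.283 m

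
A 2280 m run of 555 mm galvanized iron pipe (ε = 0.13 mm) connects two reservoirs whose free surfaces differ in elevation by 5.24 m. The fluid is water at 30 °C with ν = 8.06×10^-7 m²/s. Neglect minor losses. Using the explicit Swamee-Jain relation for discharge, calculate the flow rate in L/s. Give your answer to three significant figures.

Swamee-Jain (Type II): Q = -0.965·√(gD⁵h_f/L)·ln[ε/(3.7D) + √(3.17ν²L/(gD³h_f))]
√(gD⁵h_f/L) = √(9.81·0.555⁵·5.24/2280) = 0.03446
ε/(3.7D) = 6.33×10^-5; √(3.17ν²L/(gD³h_f)) = 2.31×10^-5
Q = -0.965·0.03446·ln(8.642×10^-5) = 0.3111 m³/s
Check: V = 1.29 m/s, Re = 8.85×10^5, f = 0.01523, h_f = 5.27 m ≈ 5.24 m ✓

Q ≈ 311 L/s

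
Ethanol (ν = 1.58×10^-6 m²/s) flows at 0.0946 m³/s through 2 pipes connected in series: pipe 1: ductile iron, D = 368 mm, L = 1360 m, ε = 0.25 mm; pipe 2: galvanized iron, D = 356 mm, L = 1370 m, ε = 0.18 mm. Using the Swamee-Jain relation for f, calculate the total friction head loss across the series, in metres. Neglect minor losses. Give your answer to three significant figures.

H ≈ 6.29 m

Pipe 1: V = 0.8894 m/s, Re = 2.07×10^5, ε/D = 6.79×10^-4, f = 0.01977, h_1 = f(L/D)V²/2g = 2.946 m
Pipe 2: V = 0.9504 m/s, Re = 2.14×10^5, ε/D = 5.06×10^-4, f = 0.01885, h_2 = f(L/D)V²/2g = 3.339 m
Series → Q common, losses add: H = Σh = 6.285 m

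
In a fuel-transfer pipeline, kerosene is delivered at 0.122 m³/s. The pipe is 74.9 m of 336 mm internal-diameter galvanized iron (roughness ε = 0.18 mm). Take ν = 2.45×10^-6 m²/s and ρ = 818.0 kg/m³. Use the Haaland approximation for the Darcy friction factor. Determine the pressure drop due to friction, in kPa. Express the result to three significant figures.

V = 4Q/(πD²) = 4·0.122/(π·0.336²) = 1.376 m/s
Re = VD/ν = 1.376·0.336/2.45×10^-6 = 1.89×10^5 → turbulent
ε/D = 0.18/336 = 5.36×10^-4
Haaland: f = 0.01892
h_f = f(L/D)V²/(2g) = 0.01892·(74.9/0.336)·1.376²/(2·9.81) = 0.4069 m
Δp = ρg·h_f = 818.0·9.81·0.4069 = 3.265 kPa

Δp ≈ 3.26 kPa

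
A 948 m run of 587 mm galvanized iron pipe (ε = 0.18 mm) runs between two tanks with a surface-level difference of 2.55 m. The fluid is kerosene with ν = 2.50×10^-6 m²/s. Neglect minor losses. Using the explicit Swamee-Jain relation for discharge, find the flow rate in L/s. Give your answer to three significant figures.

Q ≈ 366 L/s

Swamee-Jain (Type II): Q = -0.965·√(gD⁵h_f/L)·ln[ε/(3.7D) + √(3.17ν²L/(gD³h_f))]
√(gD⁵h_f/L) = √(9.81·0.587⁵·2.55/948) = 0.04288
ε/(3.7D) = 8.29×10^-5; √(3.17ν²L/(gD³h_f)) = 6.09×10^-5
Q = -0.965·0.04288·ln(1.438×10^-4) = 0.3661 m³/s
Check: V = 1.35 m/s, Re = 3.18×10^5, f = 0.01702, h_f = 2.56 m ≈ 2.55 m ✓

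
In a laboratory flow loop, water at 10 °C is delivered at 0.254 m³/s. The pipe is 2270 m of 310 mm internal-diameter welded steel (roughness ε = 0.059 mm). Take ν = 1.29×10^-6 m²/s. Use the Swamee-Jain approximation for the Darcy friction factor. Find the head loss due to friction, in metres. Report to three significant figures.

V = 4Q/(πD²) = 4·0.254/(π·0.310²) = 3.365 m/s
Re = VD/ν = 3.365·0.310/1.29×10^-6 = 8.09×10^5 → turbulent
ε/D = 0.059/310 = 1.90×10^-4
Swamee-Jain: f = 0.01486
h_f = f(L/D)V²/(2g) = 0.01486·(2270/0.310)·3.365²/(2·9.81) = 62.80 m

h_f ≈ 62.8 m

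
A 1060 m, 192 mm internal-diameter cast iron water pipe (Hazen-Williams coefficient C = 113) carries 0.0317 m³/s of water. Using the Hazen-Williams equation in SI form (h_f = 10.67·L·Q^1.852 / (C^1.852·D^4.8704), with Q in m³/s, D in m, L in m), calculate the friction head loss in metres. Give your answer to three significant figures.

h_f ≈ 9.24 m

h_f = 10.67·1060·0.0317^1.852 / (113^1.852·0.192^4.8704) = 9.241 m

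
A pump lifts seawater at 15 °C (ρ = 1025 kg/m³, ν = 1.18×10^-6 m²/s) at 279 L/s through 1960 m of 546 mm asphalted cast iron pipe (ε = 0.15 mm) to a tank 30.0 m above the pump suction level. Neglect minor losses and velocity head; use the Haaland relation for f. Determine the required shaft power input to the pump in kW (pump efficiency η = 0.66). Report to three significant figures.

V = 4Q/(πD²) = 1.192 m/s; Re = 5.51×10^5; ε/D = 2.75×10^-4; f = 0.01585
h_f = f(L/D)V²/2g = 4.117 m
Total head H = z + h_f = 30.0 + 4.117 = 34.12 m
P_hyd = ρgQH = 1025·9.81·0.279·34.12 = 95.71 kW
P_shaft = P_hyd/η = 95.71/0.66 = 145.0 kW

P_shaft ≈ 145 kW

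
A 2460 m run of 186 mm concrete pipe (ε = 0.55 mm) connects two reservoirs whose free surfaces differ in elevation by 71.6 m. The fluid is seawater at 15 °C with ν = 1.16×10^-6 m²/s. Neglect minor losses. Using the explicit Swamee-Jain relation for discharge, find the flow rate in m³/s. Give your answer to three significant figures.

Q ≈ 0.0544 m³/s

Swamee-Jain (Type II): Q = -0.965·√(gD⁵h_f/L)·ln[ε/(3.7D) + √(3.17ν²L/(gD³h_f))]
√(gD⁵h_f/L) = √(9.81·0.186⁵·71.6/2460) = 0.007973
ε/(3.7D) = 7.99×10^-4; √(3.17ν²L/(gD³h_f)) = 4.82×10^-5
Q = -0.965·0.007973·ln(8.474×10^-4) = 0.05442 m³/s
Check: V = 2.00 m/s, Re = 3.21×10^5, f = 0.02663, h_f = 72.0 m ≈ 71.6 m ✓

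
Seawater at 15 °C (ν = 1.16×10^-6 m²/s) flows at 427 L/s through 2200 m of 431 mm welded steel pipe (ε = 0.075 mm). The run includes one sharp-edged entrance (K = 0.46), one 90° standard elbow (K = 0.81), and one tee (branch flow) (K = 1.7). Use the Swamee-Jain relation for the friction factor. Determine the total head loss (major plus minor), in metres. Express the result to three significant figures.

V = 4Q/(πD²) = 2.927 m/s; V²/2g = 0.4366 m
Re = 1.09×10^6, ε/D = 1.74×10^-4 → f = 0.01440 (Swamee-Jain)
Major: h_f = f(L/D)·V²/2g = 0.01440·5104·0.4366 = 32.10 m
Minor: ΣK = 2.97; h_m = ΣK·V²/2g = 1.297 m
Total H_L = 32.10 + 1.297 = 33.40 m

H_L ≈ 33.4 m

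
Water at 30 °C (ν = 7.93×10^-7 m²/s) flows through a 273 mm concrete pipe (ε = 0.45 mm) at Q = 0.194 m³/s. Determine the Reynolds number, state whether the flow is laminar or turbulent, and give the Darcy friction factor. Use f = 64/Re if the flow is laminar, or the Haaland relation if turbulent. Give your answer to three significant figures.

Re ≈ 1.14×10^6; turbulent; f ≈ 0.0225

V = 4Q/(πD²) = 3.314 m/s
Re = VD/ν = 3.314·0.273/7.93×10^-7 = 1.14×10^6
Re > 4000 → turbulent; ε/D = 0.00165
Haaland: f = 0.02247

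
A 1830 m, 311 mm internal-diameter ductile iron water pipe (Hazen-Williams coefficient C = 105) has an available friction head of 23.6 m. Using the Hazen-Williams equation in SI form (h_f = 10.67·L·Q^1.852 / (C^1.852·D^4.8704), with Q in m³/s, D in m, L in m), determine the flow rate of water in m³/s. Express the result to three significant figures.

Q ≈ 0.129 m³/s

Rearranging: Q = [h_f·C^1.852·D^4.8704 / (10.67·L)]^(1/1.852)
Q = [23.6·105^1.852·0.311^4.8704 / (10.67·1830)]^0.540 = 0.1294 m³/s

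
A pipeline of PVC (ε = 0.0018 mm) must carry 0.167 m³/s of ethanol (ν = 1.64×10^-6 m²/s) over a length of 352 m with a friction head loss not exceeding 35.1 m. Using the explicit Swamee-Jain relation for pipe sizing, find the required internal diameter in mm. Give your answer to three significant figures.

Swamee-Jain (Type III): D = 0.66·[ε^1.25·(LQ²/(gh_f))^4.75 + ν·Q^9.4·(L/(gh_f))^5.2]^0.04
LQ²/(gh_f) = 0.02851; L/(gh_f) = 1.022
Term 1 = ε^1.25·(…)^4.75 = 3.02×10^-15; Term 2 = ν·Q^9.4·(…)^5.2 = 9.08×10^-14
D = 0.66·(3.02×10^-15 + 9.08×10^-14)^0.04 = 0.1988 m = 199 mm
Check: V = 5.38 m/s, Re = 6.52×10^5, f = 0.01266, h_f = 33.1 m ≈ 35.1 m ✓

D ≈ 199 mm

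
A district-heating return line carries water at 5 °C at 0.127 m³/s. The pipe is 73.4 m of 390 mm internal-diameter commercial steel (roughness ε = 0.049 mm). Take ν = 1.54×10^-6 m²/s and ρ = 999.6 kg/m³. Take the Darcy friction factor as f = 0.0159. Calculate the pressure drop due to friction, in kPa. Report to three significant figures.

V = 4Q/(πD²) = 4·0.127/(π·0.390²) = 1.063 m/s
h_f = f(L/D)V²/(2g) = 0.01590·(73.4/0.390)·1.063²/(2·9.81) = 0.1724 m
Δp = ρg·h_f = 999.6·9.81·0.1724 = 1.690 kPa

Δp ≈ 1.69 kPa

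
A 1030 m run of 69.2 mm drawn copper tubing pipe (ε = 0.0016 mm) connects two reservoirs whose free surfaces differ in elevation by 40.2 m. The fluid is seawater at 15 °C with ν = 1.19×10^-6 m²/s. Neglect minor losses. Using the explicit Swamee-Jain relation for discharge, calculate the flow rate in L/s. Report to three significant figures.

Q ≈ 6.43 L/s

Swamee-Jain (Type II): Q = -0.965·√(gD⁵h_f/L)·ln[ε/(3.7D) + √(3.17ν²L/(gD³h_f))]
√(gD⁵h_f/L) = √(9.81·0.0692⁵·40.2/1030) = 7.795×10^-4
ε/(3.7D) = 6.25×10^-6; √(3.17ν²L/(gD³h_f)) = 1.88×10^-4
Q = -0.965·7.795×10^-4·ln(1.943×10^-4) = 0.006428 m³/s
Check: V = 1.71 m/s, Re = 9.94×10^4, f = 0.01803, h_f = 39.9 m ≈ 40.2 m ✓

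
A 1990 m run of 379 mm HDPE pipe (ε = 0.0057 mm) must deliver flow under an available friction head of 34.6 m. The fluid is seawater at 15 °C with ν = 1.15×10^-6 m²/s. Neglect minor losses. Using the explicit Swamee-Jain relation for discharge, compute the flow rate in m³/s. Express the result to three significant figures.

Q ≈ 0.373 m³/s

Swamee-Jain (Type II): Q = -0.965·√(gD⁵h_f/L)·ln[ε/(3.7D) + √(3.17ν²L/(gD³h_f))]
√(gD⁵h_f/L) = √(9.81·0.379⁵·34.6/1990) = 0.03652
ε/(3.7D) = 4.06×10^-6; √(3.17ν²L/(gD³h_f)) = 2.12×10^-5
Q = -0.965·0.03652·ln(2.531×10^-5) = 0.3730 m³/s
Check: V = 3.31 m/s, Re = 1.09×10^6, f = 0.01182, h_f = 34.6 m ≈ 34.6 m ✓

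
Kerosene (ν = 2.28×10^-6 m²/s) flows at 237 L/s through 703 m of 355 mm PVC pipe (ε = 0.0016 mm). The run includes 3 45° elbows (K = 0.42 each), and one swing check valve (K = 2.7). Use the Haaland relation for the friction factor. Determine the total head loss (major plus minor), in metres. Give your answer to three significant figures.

V = 4Q/(πD²) = 2.394 m/s; V²/2g = 0.2922 m
Re = 3.73×10^5, ε/D = 4.51×10^-6 → f = 0.01382 (Haaland)
Major: h_f = f(L/D)·V²/2g = 0.01382·1980·0.2922 = 7.995 m
Minor: ΣK = 3.96; h_m = ΣK·V²/2g = 1.157 m
Total H_L = 7.995 + 1.157 = 9.153 m

H_L ≈ 9.15 m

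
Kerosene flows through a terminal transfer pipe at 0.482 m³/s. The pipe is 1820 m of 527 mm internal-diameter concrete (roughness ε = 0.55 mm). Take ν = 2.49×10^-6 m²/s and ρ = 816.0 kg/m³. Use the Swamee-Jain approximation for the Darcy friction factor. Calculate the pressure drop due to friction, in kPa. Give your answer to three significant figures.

Δp ≈ 142 kPa

V = 4Q/(πD²) = 4·0.482/(π·0.527²) = 2.210 m/s
Re = VD/ν = 2.210·0.527/2.49×10^-6 = 4.68×10^5 → turbulent
ε/D = 0.55/527 = 0.00104
Swamee-Jain: f = 0.02058
h_f = f(L/D)V²/(2g) = 0.02058·(1820/0.527)·2.210²/(2·9.81) = 17.69 m
Δp = ρg·h_f = 816.0·9.81·17.69 = 141.6 kPa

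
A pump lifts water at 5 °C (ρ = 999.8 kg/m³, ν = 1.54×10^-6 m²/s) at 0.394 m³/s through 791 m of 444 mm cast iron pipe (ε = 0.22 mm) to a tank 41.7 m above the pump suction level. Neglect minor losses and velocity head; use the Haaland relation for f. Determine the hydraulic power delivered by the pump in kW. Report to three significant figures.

V = 4Q/(πD²) = 2.545 m/s; Re = 7.34×10^5; ε/D = 4.95×10^-4; f = 0.01729
h_f = f(L/D)V²/2g = 10.17 m
Total head H = z + h_f = 41.7 + 10.17 = 51.87 m
P_hyd = ρgQH = 999.8·9.81·0.394·51.87 = 200.4 kW

P_hyd ≈ 200 kW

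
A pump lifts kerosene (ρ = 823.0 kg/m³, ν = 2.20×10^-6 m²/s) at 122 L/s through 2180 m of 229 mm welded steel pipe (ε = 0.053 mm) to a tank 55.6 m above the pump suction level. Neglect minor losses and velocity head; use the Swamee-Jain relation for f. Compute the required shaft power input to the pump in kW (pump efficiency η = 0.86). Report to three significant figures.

P_shaft ≈ 144 kW

V = 4Q/(πD²) = 2.962 m/s; Re = 3.08×10^5; ε/D = 2.31×10^-4; f = 0.01651
h_f = f(L/D)V²/2g = 70.29 m
Total head H = z + h_f = 55.6 + 70.29 = 125.9 m
P_hyd = ρgQH = 823.0·9.81·0.122·125.9 = 124.0 kW
P_shaft = P_hyd/η = 124.0/0.86 = 144.2 kW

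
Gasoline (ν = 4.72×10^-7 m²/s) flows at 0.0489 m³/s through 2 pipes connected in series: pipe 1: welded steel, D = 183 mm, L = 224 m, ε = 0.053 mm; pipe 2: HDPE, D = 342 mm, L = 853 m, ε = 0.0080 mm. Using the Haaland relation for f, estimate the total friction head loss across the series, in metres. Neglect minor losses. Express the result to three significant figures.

Pipe 1: V = 1.859 m/s, Re = 7.21×10^5, ε/D = 2.90×10^-4, f = 0.01573, h_1 = f(L/D)V²/2g = 3.393 m
Pipe 2: V = 0.5323 m/s, Re = 3.86×10^5, ε/D = 2.34×10^-5, f = 0.01392, h_2 = f(L/D)V²/2g = 0.5016 m
Series → Q common, losses add: H = Σh = 3.894 m

H ≈ 3.89 m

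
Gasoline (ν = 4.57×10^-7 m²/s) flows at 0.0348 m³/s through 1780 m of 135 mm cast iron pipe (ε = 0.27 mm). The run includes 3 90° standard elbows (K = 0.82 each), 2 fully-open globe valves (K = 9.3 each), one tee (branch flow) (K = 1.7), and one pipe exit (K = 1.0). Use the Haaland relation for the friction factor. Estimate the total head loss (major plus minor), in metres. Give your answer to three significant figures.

V = 4Q/(πD²) = 2.431 m/s; V²/2g = 0.3013 m
Re = 7.18×10^5, ε/D = 0.00200 → f = 0.02369 (Haaland)
Major: h_f = f(L/D)·V²/2g = 0.02369·13185·0.3013 = 94.11 m
Minor: ΣK = 23.8; h_m = ΣK·V²/2g = 7.158 m
Total H_L = 94.11 + 7.158 = 101.3 m

H_L ≈ 101 m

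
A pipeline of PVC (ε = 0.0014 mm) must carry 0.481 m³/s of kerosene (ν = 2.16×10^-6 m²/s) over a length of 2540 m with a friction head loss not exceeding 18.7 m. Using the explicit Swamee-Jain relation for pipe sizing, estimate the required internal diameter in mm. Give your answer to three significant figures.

Swamee-Jain (Type III): D = 0.66·[ε^1.25·(LQ²/(gh_f))^4.75 + ν·Q^9.4·(L/(gh_f))^5.2]^0.04
LQ²/(gh_f) = 3.203; L/(gh_f) = 13.85
Term 1 = ε^1.25·(…)^4.75 = 1.21×10^-5; Term 2 = ν·Q^9.4·(…)^5.2 = 0.00191
D = 0.66·(1.21×10^-5 + 0.00191)^0.04 = 0.5139 m = 514 mm
Check: V = 2.32 m/s, Re = 5.52×10^5, f = 0.01291, h_f = 17.5 m ≈ 18.7 m ✓

D ≈ 514 mm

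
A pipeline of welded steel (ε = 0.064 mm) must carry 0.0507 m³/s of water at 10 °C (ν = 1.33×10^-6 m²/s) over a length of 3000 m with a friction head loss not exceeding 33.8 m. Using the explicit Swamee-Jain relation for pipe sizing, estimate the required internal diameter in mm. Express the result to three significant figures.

Swamee-Jain (Type III): D = 0.66·[ε^1.25·(LQ²/(gh_f))^4.75 + ν·Q^9.4·(L/(gh_f))^5.2]^0.04
LQ²/(gh_f) = 0.02326; L/(gh_f) = 9.048
Term 1 = ε^1.25·(…)^4.75 = 9.97×10^-14; Term 2 = ν·Q^9.4·(…)^5.2 = 8.41×10^-14
D = 0.66·(9.97×10^-14 + 8.41×10^-14)^0.04 = 0.2042 m = 204 mm
Check: V = 1.55 m/s, Re = 2.38×10^5, f = 0.01755, h_f = 31.5 m ≈ 33.8 m ✓

D ≈ 204 mm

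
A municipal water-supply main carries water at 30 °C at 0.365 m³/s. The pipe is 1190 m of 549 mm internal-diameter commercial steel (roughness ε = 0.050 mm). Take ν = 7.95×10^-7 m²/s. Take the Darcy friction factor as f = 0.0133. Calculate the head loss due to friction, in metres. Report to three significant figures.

h_f ≈ 3.49 m

V = 4Q/(πD²) = 4·0.365/(π·0.549²) = 1.542 m/s
h_f = f(L/D)V²/(2g) = 0.01330·(1190/0.549)·1.542²/(2·9.81) = 3.493 m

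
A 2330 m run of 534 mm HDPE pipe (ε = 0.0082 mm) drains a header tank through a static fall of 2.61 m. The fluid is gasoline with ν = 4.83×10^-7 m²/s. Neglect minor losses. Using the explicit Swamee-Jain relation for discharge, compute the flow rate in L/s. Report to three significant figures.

Q ≈ 223 L/s

Swamee-Jain (Type II): Q = -0.965·√(gD⁵h_f/L)·ln[ε/(3.7D) + √(3.17ν²L/(gD³h_f))]
√(gD⁵h_f/L) = √(9.81·0.534⁵·2.61/2330) = 0.02184
ε/(3.7D) = 4.15×10^-6; √(3.17ν²L/(gD³h_f)) = 2.10×10^-5
Q = -0.965·0.02184·ln(2.517×10^-5) = 0.2232 m³/s
Check: V = 0.997 m/s, Re = 1.10×10^6, f = 0.01181, h_f = 2.61 m ≈ 2.61 m ✓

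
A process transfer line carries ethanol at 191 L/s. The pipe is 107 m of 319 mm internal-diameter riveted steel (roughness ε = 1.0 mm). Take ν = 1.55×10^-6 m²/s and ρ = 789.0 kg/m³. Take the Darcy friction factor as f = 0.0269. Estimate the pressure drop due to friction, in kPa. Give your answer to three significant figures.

V = 4Q/(πD²) = 4·0.191/(π·0.319²) = 2.390 m/s
h_f = f(L/D)V²/(2g) = 0.02690·(107/0.319)·2.390²/(2·9.81) = 2.626 m
Δp = ρg·h_f = 789.0·9.81·2.626 = 20.33 kPa

Δp ≈ 20.3 kPa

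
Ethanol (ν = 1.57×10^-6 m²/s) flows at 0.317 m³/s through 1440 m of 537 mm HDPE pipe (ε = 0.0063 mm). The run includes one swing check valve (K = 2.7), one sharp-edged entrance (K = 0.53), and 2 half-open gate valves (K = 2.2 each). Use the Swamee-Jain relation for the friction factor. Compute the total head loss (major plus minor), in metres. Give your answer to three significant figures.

V = 4Q/(πD²) = 1.400 m/s; V²/2g = 0.09985 m
Re = 4.79×10^5, ε/D = 1.17×10^-5 → f = 0.01338 (Swamee-Jain)
Major: h_f = f(L/D)·V²/2g = 0.01338·2682·0.09985 = 3.581 m
Minor: ΣK = 7.63; h_m = ΣK·V²/2g = 0.7618 m
Total H_L = 3.581 + 0.7618 = 4.343 m

H_L ≈ 4.34 m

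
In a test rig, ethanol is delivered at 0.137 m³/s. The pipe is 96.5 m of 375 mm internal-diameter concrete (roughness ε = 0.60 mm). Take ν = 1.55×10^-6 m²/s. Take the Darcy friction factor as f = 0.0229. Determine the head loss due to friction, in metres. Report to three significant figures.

h_f ≈ 0.462 m

V = 4Q/(πD²) = 4·0.137/(π·0.375²) = 1.240 m/s
h_f = f(L/D)V²/(2g) = 0.02290·(96.5/0.375)·1.240²/(2·9.81) = 0.4621 m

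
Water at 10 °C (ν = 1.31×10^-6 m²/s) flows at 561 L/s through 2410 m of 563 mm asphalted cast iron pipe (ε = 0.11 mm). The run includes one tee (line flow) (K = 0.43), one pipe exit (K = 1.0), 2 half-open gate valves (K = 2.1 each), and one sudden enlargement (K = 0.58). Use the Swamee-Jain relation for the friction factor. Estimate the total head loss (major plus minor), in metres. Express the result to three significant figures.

H_L ≈ 17.9 m

V = 4Q/(πD²) = 2.253 m/s; V²/2g = 0.2588 m
Re = 9.68×10^5, ε/D = 1.95×10^-4 → f = 0.01475 (Swamee-Jain)
Major: h_f = f(L/D)·V²/2g = 0.01475·4281·0.2588 = 16.34 m
Minor: ΣK = 6.21; h_m = ΣK·V²/2g = 1.607 m
Total H_L = 16.34 + 1.607 = 17.95 m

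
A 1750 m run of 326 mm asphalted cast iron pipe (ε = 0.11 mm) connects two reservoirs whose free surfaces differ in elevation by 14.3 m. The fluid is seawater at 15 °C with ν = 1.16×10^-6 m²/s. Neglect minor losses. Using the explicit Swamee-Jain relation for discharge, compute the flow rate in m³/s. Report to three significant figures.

Swamee-Jain (Type II): Q = -0.965·√(gD⁵h_f/L)·ln[ε/(3.7D) + √(3.17ν²L/(gD³h_f))]
√(gD⁵h_f/L) = √(9.81·0.326⁵·14.3/1750) = 0.01718
ε/(3.7D) = 9.12×10^-5; √(3.17ν²L/(gD³h_f)) = 3.92×10^-5
Q = -0.965·0.01718·ln(1.304×10^-4) = 0.1483 m³/s
Check: V = 1.78 m/s, Re = 4.99×10^5, f = 0.01666, h_f = 14.4 m ≈ 14.3 m ✓

Q ≈ 0.148 m³/s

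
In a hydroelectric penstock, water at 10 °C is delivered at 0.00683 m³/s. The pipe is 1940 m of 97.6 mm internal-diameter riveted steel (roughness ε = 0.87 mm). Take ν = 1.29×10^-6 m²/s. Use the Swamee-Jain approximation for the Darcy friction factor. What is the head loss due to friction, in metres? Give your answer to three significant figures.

h_f ≈ 31.8 m

V = 4Q/(πD²) = 4·0.00683/(π·0.0976²) = 0.9129 m/s
Re = VD/ν = 0.9129·0.0976/1.29×10^-6 = 6.91×10^4 → turbulent
ε/D = 0.87/97.6 = 0.00891
Swamee-Jain: f = 0.03771
h_f = f(L/D)V²/(2g) = 0.03771·(1940/0.0976)·0.9129²/(2·9.81) = 31.84 m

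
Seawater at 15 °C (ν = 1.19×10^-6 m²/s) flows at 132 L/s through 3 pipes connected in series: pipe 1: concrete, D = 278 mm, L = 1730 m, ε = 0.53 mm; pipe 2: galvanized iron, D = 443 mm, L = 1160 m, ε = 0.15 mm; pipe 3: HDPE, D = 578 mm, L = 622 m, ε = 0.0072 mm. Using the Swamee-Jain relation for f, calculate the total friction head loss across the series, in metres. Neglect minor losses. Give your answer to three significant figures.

Pipe 1: V = 2.175 m/s, Re = 5.08×10^5, ε/D = 0.00191, f = 0.02361, h_1 = f(L/D)V²/2g = 35.42 m
Pipe 2: V = 0.8564 m/s, Re = 3.19×10^5, ε/D = 3.39×10^-4, f = 0.01724, h_2 = f(L/D)V²/2g = 1.687 m
Pipe 3: V = 0.5031 m/s, Re = 2.44×10^5, ε/D = 1.25×10^-5, f = 0.01507, h_3 = f(L/D)V²/2g = 0.2092 m
Series → Q common, losses add: H = Σh = 37.31 m

H ≈ 37.3 m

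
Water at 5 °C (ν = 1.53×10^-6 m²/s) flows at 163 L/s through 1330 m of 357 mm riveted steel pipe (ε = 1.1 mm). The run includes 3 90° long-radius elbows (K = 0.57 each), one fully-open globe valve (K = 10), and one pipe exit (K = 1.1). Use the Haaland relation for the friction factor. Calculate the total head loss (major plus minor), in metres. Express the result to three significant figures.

H_L ≈ 15.2 m

V = 4Q/(πD²) = 1.628 m/s; V²/2g = 0.1352 m
Re = 3.80×10^5, ε/D = 0.00308 → f = 0.02673 (Haaland)
Major: h_f = f(L/D)·V²/2g = 0.02673·3725·0.1352 = 13.46 m
Minor: ΣK = 12.8; h_m = ΣK·V²/2g = 1.731 m
Total H_L = 13.46 + 1.731 = 15.19 m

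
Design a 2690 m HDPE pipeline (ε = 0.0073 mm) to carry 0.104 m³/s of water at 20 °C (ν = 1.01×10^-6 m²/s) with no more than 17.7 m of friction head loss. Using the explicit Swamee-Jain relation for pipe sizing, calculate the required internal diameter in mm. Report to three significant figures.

D ≈ 288 mm

Swamee-Jain (Type III): D = 0.66·[ε^1.25·(LQ²/(gh_f))^4.75 + ν·Q^9.4·(L/(gh_f))^5.2]^0.04
LQ²/(gh_f) = 0.1676; L/(gh_f) = 15.49
Term 1 = ε^1.25·(…)^4.75 = 7.83×10^-11; Term 2 = ν·Q^9.4·(…)^5.2 = 8.97×10^-10
D = 0.66·(7.83×10^-11 + 8.97×10^-10)^0.04 = 0.2878 m = 288 mm
Check: V = 1.60 m/s, Re = 4.56×10^5, f = 0.01369, h_f = 16.7 m ≈ 17.7 m ✓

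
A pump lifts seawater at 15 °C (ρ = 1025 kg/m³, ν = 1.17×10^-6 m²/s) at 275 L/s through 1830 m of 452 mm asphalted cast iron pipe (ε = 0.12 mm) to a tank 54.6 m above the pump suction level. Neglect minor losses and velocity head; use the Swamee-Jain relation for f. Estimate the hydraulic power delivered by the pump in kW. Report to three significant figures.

P_hyd ≈ 177 kW

V = 4Q/(πD²) = 1.714 m/s; Re = 6.62×10^5; ε/D = 2.65×10^-4; f = 0.01579
h_f = f(L/D)V²/2g = 9.569 m
Total head H = z + h_f = 54.6 + 9.569 = 64.17 m
P_hyd = ρgQH = 1025·9.81·0.275·64.17 = 177.4 kW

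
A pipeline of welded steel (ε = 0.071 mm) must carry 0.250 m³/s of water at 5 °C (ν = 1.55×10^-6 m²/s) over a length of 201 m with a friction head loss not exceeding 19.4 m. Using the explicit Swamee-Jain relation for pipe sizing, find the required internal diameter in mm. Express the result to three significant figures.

Swamee-Jain (Type III): D = 0.66·[ε^1.25·(LQ²/(gh_f))^4.75 + ν·Q^9.4·(L/(gh_f))^5.2]^0.04
LQ²/(gh_f) = 0.06601; L/(gh_f) = 1.056
Term 1 = ε^1.25·(…)^4.75 = 1.61×10^-11; Term 2 = ν·Q^9.4·(…)^5.2 = 4.51×10^-12
D = 0.66·(1.61×10^-11 + 4.51×10^-12)^0.04 = 0.2467 m = 247 mm
Check: V = 5.23 m/s, Re = 8.33×10^5, f = 0.01578, h_f = 17.9 m ≈ 19.4 m ✓

D ≈ 247 mm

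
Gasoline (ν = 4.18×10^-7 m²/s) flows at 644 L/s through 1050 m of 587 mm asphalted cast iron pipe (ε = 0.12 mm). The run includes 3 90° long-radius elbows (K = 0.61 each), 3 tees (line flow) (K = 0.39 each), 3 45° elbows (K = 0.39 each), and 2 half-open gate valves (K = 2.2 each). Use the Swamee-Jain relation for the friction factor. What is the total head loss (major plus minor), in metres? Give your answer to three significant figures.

H_L ≈ 9.79 m

V = 4Q/(πD²) = 2.380 m/s; V²/2g = 0.2886 m
Re = 3.34×10^6, ε/D = 2.04×10^-4 → f = 0.01417 (Swamee-Jain)
Major: h_f = f(L/D)·V²/2g = 0.01417·1789·0.2886 = 7.314 m
Minor: ΣK = 8.57; h_m = ΣK·V²/2g = 2.474 m
Total H_L = 7.314 + 2.474 = 9.787 m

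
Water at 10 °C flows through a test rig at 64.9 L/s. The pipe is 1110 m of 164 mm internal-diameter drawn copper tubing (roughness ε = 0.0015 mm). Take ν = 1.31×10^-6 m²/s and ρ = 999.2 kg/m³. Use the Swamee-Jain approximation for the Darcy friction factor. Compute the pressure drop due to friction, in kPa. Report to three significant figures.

Δp ≈ 442 kPa

V = 4Q/(πD²) = 4·0.0649/(π·0.164²) = 3.072 m/s
Re = VD/ν = 3.072·0.164/1.31×10^-6 = 3.85×10^5 → turbulent
ε/D = 0.0015/164 = 9.15×10^-6
Swamee-Jain: f = 0.01385
h_f = f(L/D)V²/(2g) = 0.01385·(1110/0.164)·3.072²/(2·9.81) = 45.11 m
Δp = ρg·h_f = 999.2·9.81·45.11 = 442.1 kPa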